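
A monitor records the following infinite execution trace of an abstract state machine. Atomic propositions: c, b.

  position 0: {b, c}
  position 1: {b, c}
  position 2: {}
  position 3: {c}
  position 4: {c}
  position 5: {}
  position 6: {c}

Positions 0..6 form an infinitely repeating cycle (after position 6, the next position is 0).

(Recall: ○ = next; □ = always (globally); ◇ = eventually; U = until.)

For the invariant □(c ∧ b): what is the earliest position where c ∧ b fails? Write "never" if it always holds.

2

Check c ∧ b at each position in order: 0 ✓, 1 ✓.
At position 2 the labels are {}, so c ∧ b is false there. This is the first violation.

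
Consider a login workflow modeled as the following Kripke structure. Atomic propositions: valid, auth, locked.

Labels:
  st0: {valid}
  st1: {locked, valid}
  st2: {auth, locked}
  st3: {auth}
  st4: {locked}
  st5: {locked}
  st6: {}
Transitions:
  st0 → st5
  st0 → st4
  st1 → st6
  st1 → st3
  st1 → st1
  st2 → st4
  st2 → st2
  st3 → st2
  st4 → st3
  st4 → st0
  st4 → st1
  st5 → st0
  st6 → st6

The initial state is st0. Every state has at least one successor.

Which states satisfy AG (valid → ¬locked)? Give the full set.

{st6}

States satisfying valid → ¬locked: {st0, st2, st3, st4, st5, st6}.
States satisfying AG (valid → ¬locked): {st6}.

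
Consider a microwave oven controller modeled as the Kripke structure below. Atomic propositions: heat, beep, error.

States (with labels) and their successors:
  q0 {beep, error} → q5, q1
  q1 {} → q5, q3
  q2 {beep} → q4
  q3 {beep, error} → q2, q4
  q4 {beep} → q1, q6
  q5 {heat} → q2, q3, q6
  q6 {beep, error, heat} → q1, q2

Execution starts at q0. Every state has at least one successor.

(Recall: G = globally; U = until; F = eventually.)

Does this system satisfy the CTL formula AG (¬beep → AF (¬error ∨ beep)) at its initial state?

Satisfied

States satisfying ¬beep → AF (¬error ∨ beep): {q0, q1, q2, q3, q4, q5, q6}.
States satisfying AG (¬beep → AF (¬error ∨ beep)): {q0, q1, q2, q3, q4, q5, q6}.
Every state reachable from q0 satisfies ¬beep → AF (¬error ∨ beep).
q0 ∈ Sat(AG (¬beep → AF (¬error ∨ beep))).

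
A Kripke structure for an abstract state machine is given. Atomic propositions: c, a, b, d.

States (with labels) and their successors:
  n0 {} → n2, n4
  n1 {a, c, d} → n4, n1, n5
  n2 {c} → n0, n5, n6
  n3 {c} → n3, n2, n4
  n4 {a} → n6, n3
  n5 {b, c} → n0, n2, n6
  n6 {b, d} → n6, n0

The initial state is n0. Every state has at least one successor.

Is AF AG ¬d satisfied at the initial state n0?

Does not hold

States satisfying AG ¬d: ∅.
States satisfying AF AG ¬d: ∅.
There is a path from n0 along which AG ¬d never holds.
n0 ∉ Sat(AF AG ¬d).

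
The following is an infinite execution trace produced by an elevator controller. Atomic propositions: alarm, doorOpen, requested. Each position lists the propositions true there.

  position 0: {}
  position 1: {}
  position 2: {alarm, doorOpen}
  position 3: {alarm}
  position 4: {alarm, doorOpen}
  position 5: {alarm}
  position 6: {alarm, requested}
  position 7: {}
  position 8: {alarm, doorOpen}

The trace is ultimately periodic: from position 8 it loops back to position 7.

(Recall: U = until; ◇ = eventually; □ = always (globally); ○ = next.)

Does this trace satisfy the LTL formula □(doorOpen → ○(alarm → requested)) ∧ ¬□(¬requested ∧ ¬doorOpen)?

doorOpen → ○(alarm → requested) must hold at every position from 0 onward. It fails at position 2, so □(doorOpen → ○(alarm → requested)) is false.
Positions where doorOpen holds: 2, 4, 8.
Check ○(alarm → requested) at each: 2→fails, 4→fails, 8→ok.
At position 0: □(doorOpen → ○(alarm → requested)) is false; ¬□(¬requested ∧ ¬doorOpen) is true; so □(doorOpen → ○(alarm → requested)) ∧ ¬□(¬requested ∧ ¬doorOpen) is false.

Violated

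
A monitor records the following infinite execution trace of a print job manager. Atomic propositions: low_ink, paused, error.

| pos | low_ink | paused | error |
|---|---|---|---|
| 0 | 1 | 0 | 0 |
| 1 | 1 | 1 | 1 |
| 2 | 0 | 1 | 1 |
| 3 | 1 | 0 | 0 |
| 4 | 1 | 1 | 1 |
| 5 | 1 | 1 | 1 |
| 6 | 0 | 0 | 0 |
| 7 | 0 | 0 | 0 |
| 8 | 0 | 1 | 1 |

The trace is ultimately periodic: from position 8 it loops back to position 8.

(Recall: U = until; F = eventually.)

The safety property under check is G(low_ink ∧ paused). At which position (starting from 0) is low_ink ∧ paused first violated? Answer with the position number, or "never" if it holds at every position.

0

At position 0 the labels are {low_ink}, so low_ink ∧ paused is false there. This is the first violation.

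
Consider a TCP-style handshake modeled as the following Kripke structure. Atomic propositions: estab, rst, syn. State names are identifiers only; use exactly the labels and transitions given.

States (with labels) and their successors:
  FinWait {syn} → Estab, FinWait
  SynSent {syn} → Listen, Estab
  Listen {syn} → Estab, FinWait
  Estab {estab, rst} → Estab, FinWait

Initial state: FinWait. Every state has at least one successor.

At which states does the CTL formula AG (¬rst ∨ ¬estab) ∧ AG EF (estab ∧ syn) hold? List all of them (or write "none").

States satisfying ¬rst ∨ ¬estab: {FinWait, SynSent, Listen}.
States satisfying AG (¬rst ∨ ¬estab): ∅.
States satisfying EF (estab ∧ syn): ∅.
States satisfying AG EF (estab ∧ syn): ∅.
States satisfying AG (¬rst ∨ ¬estab) ∧ AG EF (estab ∧ syn): ∅.

none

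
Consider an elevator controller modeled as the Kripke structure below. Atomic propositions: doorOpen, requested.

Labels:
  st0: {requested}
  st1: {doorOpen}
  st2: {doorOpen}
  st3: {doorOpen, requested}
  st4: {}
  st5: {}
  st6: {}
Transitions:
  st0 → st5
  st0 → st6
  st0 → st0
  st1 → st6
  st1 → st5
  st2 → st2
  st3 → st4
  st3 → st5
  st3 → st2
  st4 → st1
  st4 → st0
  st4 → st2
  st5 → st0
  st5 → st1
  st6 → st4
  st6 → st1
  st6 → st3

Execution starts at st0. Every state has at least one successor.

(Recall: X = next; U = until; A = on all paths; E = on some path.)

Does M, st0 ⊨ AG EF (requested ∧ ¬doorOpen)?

States satisfying EF (requested ∧ ¬doorOpen): {st0, st1, st3, st4, st5, st6}.
States satisfying AG EF (requested ∧ ¬doorOpen): ∅.
st2 is reachable from st0 and violates EF (requested ∧ ¬doorOpen), so AG fails at st0.
st0 ∉ Sat(AG EF (requested ∧ ¬doorOpen)).

Does not hold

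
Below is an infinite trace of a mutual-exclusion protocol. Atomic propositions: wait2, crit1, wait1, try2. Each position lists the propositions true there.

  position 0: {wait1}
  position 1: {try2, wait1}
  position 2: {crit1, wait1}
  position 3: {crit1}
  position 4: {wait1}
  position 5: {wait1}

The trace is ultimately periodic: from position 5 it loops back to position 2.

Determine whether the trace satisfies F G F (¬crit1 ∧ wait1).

Holds

G F (¬crit1 ∧ wait1) holds at position 0, which is reachable from 0, so F G F (¬crit1 ∧ wait1) holds.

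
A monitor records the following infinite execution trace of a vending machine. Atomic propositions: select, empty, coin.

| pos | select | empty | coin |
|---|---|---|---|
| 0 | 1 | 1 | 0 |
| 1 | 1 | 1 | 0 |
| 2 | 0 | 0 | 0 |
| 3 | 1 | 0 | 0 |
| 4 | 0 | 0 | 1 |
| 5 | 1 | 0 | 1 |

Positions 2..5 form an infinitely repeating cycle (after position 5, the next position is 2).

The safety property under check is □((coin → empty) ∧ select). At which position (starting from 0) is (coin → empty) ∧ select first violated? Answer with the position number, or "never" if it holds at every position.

Check (coin → empty) ∧ select at each position in order: 0 ✓, 1 ✓.
At position 2 the labels are {}, so (coin → empty) ∧ select is false there. This is the first violation.

2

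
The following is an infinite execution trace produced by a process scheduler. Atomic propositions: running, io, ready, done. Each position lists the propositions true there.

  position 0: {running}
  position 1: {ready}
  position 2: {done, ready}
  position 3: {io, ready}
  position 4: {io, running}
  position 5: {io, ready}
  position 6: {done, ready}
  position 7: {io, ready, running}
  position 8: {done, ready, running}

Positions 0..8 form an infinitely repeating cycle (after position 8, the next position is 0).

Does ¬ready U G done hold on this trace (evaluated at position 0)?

Does not hold

Walking from position 0: at position 1, G done has not yet held and ¬ready fails, so ¬ready U G done is false.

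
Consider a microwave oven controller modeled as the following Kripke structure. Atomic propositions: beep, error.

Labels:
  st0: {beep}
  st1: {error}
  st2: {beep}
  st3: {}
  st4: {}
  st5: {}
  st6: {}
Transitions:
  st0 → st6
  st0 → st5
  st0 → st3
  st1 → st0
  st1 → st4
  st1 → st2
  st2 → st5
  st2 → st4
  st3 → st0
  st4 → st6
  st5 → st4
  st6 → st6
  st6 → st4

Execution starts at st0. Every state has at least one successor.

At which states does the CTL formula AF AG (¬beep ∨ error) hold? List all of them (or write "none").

{st2, st4, st5, st6}

States satisfying AG (¬beep ∨ error): {st4, st5, st6}.
States satisfying AF AG (¬beep ∨ error): {st2, st4, st5, st6}.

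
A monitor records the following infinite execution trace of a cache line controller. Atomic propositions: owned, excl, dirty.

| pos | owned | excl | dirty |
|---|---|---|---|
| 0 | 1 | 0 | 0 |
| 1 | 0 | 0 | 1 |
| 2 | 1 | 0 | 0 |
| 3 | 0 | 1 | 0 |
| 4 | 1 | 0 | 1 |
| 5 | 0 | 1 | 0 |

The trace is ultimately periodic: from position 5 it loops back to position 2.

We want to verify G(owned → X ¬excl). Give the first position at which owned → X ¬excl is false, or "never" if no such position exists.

Check owned → X ¬excl at each position in order: 0 ✓, 1 ✓.
At position 2 the labels are {owned} and the next position 3 has {excl}, so owned → X ¬excl is false there. This is the first violation.

2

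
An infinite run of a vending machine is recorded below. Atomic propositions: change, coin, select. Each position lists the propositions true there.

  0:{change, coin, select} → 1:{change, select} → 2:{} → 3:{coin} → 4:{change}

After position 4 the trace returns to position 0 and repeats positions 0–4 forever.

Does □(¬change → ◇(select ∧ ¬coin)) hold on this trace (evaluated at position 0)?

Satisfied

¬change → ◇(select ∧ ¬coin) holds at every position 0..4, and those are all positions ever visited, so □(¬change → ◇(select ∧ ¬coin)) holds.
Positions where ¬change holds: 2, 3.
Check ◇(select ∧ ¬coin) at each: 2→ok, 3→ok.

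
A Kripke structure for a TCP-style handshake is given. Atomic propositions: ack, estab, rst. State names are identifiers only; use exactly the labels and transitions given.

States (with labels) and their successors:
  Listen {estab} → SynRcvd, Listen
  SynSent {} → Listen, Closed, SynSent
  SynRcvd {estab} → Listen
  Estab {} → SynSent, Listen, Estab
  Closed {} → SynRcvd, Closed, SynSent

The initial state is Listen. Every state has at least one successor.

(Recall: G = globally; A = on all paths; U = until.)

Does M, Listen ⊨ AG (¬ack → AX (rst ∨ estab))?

Yes

States satisfying ¬ack → AX (rst ∨ estab): {Listen, SynRcvd}.
States satisfying AG (¬ack → AX (rst ∨ estab)): {Listen, SynRcvd}.
Every state reachable from Listen satisfies ¬ack → AX (rst ∨ estab).
Listen ∈ Sat(AG (¬ack → AX (rst ∨ estab))).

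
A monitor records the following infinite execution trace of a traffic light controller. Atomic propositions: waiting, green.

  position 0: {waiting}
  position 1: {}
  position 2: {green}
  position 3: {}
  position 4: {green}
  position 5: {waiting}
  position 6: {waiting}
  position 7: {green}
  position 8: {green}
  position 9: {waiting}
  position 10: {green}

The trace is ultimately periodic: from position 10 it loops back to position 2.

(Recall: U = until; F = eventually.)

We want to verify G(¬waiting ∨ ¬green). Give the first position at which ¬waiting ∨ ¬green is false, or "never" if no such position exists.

never

¬waiting ∨ ¬green holds at every position 0..10, and those are all the positions the trace ever visits, so the invariant G(¬waiting ∨ ¬green) is never violated.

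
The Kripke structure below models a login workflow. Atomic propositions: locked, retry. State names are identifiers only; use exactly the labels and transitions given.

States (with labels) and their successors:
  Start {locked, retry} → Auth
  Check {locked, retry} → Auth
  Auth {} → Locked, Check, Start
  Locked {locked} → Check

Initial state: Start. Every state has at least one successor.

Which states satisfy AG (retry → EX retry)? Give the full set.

States satisfying retry → EX retry: {Auth, Locked}.
States satisfying AG (retry → EX retry): ∅.

none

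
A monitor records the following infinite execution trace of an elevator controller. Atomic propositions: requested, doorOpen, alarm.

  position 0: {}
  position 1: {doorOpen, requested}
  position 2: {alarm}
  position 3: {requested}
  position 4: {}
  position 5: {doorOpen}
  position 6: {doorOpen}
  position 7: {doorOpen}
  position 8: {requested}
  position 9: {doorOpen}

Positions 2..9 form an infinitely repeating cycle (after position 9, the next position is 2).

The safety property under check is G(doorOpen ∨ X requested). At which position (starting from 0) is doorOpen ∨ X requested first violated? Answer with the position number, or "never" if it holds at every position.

Check doorOpen ∨ X requested at each position in order: 0 ✓, 1 ✓, 2 ✓.
At position 3 the labels are {requested} and the next position 4 has {}, so doorOpen ∨ X requested is false there. This is the first violation.

3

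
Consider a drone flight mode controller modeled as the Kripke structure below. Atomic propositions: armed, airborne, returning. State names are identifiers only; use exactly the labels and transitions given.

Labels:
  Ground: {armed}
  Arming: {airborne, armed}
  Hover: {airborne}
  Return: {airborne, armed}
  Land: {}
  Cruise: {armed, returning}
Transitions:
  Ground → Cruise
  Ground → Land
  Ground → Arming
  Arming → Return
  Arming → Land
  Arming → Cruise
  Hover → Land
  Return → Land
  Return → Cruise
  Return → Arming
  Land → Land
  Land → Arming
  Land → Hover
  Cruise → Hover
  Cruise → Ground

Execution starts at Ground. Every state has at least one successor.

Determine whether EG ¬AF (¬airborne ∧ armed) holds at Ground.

No

States satisfying ¬AF (¬airborne ∧ armed): {Arming, Hover, Return, Land}.
States satisfying EG ¬AF (¬airborne ∧ armed): {Arming, Hover, Return, Land}.
No suitable path/successor from Ground witnesses the formula.
Ground ∉ Sat(EG ¬AF (¬airborne ∧ armed)).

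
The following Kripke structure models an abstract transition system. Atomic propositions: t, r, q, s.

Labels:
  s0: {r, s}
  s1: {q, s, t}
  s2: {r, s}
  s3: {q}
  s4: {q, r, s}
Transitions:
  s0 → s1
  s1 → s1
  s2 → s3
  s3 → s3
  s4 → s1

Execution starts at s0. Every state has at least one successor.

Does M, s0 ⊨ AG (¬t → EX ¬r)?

States satisfying ¬t → EX ¬r: {s0, s1, s2, s3, s4}.
States satisfying AG (¬t → EX ¬r): {s0, s1, s2, s3, s4}.
Every state reachable from s0 satisfies ¬t → EX ¬r.
s0 ∈ Sat(AG (¬t → EX ¬r)).

Yes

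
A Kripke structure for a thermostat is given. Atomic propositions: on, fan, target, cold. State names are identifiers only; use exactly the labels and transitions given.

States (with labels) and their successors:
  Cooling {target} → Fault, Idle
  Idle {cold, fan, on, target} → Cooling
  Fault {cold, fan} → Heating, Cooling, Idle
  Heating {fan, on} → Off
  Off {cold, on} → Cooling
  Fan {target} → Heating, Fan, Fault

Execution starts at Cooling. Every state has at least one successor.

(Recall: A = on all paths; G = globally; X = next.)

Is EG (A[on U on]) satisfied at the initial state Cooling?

No

States satisfying A[on U on]: {Idle, Heating, Off}.
States satisfying EG (A[on U on]): ∅.
No suitable path/successor from Cooling witnesses the formula.
Cooling ∉ Sat(EG (A[on U on])).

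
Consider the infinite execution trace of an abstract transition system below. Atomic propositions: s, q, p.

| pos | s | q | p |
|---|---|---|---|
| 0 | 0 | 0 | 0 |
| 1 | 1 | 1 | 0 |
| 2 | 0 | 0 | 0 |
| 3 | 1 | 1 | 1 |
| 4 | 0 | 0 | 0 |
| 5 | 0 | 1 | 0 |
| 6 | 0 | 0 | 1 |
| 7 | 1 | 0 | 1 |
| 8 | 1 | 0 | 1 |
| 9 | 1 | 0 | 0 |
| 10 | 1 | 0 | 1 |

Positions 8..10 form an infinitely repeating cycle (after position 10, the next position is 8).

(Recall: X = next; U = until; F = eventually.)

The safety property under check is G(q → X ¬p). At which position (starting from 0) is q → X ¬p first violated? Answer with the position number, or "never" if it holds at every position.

Check q → X ¬p at each position in order: 0 ✓, 1 ✓, 2 ✓, 3 ✓, 4 ✓.
At position 5 the labels are {q} and the next position 6 has {p}, so q → X ¬p is false there. This is the first violation.

5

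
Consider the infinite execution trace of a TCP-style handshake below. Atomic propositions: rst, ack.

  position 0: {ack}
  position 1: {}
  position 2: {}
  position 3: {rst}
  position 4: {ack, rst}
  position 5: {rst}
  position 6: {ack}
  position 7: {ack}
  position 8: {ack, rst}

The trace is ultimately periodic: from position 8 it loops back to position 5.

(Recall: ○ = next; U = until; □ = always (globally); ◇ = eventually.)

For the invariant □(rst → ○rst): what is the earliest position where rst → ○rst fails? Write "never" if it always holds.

5

Check rst → ○rst at each position in order: 0 ✓, 1 ✓, 2 ✓, 3 ✓, 4 ✓.
At position 5 the labels are {rst} and the next position 6 has {ack}, so rst → ○rst is false there. This is the first violation.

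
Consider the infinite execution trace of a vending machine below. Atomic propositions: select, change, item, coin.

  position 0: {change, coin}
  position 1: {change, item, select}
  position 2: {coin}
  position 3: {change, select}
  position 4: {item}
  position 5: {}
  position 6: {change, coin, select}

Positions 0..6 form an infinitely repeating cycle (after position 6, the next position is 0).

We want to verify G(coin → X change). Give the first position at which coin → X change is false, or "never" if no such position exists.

never

coin → X change holds at every position 0..6, and those are all the positions the trace ever visits, so the invariant G(coin → X change) is never violated.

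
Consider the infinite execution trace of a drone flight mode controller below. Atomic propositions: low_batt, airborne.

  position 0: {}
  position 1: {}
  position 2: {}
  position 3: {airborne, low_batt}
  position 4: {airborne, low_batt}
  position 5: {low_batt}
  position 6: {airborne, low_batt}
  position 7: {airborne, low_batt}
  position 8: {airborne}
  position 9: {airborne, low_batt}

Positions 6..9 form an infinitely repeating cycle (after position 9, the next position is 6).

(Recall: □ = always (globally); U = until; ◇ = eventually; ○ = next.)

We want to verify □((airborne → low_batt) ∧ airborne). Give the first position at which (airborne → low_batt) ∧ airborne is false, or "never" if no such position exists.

0

At position 0 the labels are {}, so (airborne → low_batt) ∧ airborne is false there. This is the first violation.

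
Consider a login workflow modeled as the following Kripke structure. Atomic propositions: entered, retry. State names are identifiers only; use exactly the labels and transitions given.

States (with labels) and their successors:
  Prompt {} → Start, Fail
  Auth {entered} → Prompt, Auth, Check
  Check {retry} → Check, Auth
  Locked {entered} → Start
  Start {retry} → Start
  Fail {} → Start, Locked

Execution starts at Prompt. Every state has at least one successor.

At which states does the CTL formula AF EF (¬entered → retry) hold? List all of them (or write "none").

States satisfying EF (¬entered → retry): {Prompt, Auth, Check, Locked, Start, Fail}.
States satisfying AF EF (¬entered → retry): {Prompt, Auth, Check, Locked, Start, Fail}.

{Prompt, Auth, Check, Locked, Start, Fail}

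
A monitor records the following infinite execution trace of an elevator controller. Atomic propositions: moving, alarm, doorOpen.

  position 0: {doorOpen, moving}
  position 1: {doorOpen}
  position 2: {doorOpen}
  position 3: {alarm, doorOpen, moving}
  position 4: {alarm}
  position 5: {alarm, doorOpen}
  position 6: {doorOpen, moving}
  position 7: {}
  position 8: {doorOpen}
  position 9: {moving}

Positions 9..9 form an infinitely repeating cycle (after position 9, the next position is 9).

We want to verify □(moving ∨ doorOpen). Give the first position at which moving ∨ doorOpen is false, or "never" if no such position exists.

Check moving ∨ doorOpen at each position in order: 0 ✓, 1 ✓, 2 ✓, 3 ✓.
At position 4 the labels are {alarm}, so moving ∨ doorOpen is false there. This is the first violation.

4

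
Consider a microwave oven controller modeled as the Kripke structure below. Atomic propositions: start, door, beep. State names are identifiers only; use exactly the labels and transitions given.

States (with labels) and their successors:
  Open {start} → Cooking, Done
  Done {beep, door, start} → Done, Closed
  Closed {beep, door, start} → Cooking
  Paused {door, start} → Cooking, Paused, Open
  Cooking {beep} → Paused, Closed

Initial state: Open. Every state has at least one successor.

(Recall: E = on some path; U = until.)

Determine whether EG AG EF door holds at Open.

Satisfied

States satisfying AG EF door: {Open, Done, Closed, Paused, Cooking}.
States satisfying EG AG EF door: {Open, Done, Closed, Paused, Cooking}.
Open ∈ Sat(EG AG EF door).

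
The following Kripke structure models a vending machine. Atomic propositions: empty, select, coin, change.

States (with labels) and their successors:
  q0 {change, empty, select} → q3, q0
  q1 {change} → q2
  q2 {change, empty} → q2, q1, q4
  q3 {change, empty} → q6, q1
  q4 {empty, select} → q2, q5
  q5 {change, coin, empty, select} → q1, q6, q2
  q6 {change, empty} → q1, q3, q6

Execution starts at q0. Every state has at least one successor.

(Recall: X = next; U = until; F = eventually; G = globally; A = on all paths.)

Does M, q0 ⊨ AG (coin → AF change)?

Holds

States satisfying coin → AF change: {q0, q1, q2, q3, q4, q5, q6}.
States satisfying AG (coin → AF change): {q0, q1, q2, q3, q4, q5, q6}.
Every state reachable from q0 satisfies coin → AF change.
q0 ∈ Sat(AG (coin → AF change)).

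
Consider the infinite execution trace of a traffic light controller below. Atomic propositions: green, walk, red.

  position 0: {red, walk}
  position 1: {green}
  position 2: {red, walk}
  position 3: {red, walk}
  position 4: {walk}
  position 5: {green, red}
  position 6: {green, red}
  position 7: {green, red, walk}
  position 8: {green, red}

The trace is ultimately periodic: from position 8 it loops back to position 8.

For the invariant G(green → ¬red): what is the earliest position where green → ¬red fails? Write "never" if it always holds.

5

Check green → ¬red at each position in order: 0 ✓, 1 ✓, 2 ✓, 3 ✓, 4 ✓.
At position 5 the labels are {green, red}, so green → ¬red is false there. This is the first violation.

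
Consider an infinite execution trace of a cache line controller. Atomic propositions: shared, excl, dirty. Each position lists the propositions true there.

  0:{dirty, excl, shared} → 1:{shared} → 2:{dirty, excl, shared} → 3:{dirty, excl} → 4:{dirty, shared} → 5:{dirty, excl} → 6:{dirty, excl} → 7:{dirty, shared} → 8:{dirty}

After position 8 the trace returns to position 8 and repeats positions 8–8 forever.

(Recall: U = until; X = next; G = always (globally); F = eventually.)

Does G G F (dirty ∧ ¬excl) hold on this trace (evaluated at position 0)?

Yes

G F (dirty ∧ ¬excl) holds at every position 0..8, and those are all positions ever visited, so G G F (dirty ∧ ¬excl) holds.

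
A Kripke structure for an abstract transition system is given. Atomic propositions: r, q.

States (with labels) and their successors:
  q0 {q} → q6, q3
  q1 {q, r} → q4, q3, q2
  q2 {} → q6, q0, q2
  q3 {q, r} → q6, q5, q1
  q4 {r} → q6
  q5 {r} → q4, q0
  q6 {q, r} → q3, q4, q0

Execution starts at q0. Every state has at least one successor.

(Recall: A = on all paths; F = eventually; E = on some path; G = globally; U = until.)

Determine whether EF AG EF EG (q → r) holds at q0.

States satisfying AG EF EG (q → r): {q0, q1, q2, q3, q4, q5, q6}.
States satisfying EF AG EF EG (q → r): {q0, q1, q2, q3, q4, q5, q6}.
Some path from q0 reaches a state where AG EF EG (q → r) holds.
q0 ∈ Sat(EF AG EF EG (q → r)).

Yes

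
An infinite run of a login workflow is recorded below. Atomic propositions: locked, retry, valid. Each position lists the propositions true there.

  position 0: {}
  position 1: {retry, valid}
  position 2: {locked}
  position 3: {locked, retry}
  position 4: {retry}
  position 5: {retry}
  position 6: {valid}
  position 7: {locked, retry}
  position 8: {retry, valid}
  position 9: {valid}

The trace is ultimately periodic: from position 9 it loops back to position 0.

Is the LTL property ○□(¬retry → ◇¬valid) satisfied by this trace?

Satisfied

The position after 0 is 1; □(¬retry → ◇¬valid) is true there.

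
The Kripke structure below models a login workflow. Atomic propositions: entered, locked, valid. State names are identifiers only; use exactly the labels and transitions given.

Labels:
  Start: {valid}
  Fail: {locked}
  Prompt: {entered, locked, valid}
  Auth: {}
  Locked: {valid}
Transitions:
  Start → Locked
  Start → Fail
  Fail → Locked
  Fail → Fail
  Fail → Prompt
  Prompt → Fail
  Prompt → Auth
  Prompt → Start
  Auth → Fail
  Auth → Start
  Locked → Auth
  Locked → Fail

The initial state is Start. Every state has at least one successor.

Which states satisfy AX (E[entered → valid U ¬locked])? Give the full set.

{Start, Fail, Prompt, Auth, Locked}

States satisfying E[entered → valid U ¬locked]: {Start, Fail, Prompt, Auth, Locked}.
States satisfying AX (E[entered → valid U ¬locked]): {Start, Fail, Prompt, Auth, Locked}.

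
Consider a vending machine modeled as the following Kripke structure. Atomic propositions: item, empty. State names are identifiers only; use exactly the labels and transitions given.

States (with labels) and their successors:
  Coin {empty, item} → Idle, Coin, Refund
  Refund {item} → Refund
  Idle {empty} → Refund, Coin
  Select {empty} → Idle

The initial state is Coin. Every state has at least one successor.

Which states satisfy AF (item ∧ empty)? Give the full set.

{Coin}

States satisfying item ∧ empty: {Coin}.
States satisfying AF (item ∧ empty): {Coin}.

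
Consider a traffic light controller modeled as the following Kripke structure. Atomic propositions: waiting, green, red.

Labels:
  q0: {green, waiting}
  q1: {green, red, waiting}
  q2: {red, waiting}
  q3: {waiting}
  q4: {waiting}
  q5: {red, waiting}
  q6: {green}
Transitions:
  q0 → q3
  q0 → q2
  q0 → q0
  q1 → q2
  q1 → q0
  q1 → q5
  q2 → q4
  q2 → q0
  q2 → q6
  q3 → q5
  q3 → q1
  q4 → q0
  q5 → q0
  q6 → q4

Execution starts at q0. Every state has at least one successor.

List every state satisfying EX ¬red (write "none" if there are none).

{q0, q1, q2, q4, q5, q6}

States satisfying ¬red: {q0, q3, q4, q6}.
States satisfying EX ¬red: {q0, q1, q2, q4, q5, q6}.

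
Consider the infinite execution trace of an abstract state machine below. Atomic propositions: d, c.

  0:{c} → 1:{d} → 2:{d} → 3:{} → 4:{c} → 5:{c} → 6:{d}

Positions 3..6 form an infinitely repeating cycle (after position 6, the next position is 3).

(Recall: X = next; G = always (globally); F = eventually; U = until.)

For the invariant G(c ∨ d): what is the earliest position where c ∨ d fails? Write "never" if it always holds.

3

Check c ∨ d at each position in order: 0 ✓, 1 ✓, 2 ✓.
At position 3 the labels are {}, so c ∨ d is false there. This is the first violation.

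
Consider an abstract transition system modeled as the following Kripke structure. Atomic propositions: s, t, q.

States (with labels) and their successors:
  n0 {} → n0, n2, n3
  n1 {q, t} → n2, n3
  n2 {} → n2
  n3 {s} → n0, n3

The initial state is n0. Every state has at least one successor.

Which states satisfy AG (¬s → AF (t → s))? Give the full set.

{n0, n1, n2, n3}

States satisfying ¬s → AF (t → s): {n0, n1, n2, n3}.
States satisfying AG (¬s → AF (t → s)): {n0, n1, n2, n3}.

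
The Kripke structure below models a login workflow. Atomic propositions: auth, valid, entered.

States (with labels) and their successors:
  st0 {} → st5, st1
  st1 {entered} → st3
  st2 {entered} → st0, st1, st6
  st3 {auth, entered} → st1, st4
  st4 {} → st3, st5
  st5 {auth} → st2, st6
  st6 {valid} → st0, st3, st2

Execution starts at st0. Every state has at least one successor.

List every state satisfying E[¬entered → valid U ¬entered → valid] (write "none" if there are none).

States satisfying ¬entered → valid: {st1, st2, st3, st6}.
States satisfying E[¬entered → valid U ¬entered → valid]: {st1, st2, st3, st6}.

{st1, st2, st3, st6}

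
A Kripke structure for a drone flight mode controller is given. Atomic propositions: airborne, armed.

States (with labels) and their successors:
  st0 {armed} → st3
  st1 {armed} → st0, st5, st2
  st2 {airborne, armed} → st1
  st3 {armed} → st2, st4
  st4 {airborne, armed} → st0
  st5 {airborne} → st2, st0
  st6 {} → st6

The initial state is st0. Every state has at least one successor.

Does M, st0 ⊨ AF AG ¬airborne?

States satisfying AG ¬airborne: {st6}.
States satisfying AF AG ¬airborne: {st6}.
There is a path from st0 along which AG ¬airborne never holds.
st0 ∉ Sat(AF AG ¬airborne).

Does not hold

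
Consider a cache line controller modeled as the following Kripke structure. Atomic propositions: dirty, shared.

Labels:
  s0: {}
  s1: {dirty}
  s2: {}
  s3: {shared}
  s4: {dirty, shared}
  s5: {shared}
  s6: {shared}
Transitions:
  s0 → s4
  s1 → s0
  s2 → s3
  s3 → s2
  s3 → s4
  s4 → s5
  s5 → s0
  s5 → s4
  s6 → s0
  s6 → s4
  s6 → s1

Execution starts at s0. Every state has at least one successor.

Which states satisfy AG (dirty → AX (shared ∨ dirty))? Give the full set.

States satisfying dirty → AX (shared ∨ dirty): {s0, s2, s3, s4, s5, s6}.
States satisfying AG (dirty → AX (shared ∨ dirty)): {s0, s2, s3, s4, s5}.

{s0, s2, s3, s4, s5}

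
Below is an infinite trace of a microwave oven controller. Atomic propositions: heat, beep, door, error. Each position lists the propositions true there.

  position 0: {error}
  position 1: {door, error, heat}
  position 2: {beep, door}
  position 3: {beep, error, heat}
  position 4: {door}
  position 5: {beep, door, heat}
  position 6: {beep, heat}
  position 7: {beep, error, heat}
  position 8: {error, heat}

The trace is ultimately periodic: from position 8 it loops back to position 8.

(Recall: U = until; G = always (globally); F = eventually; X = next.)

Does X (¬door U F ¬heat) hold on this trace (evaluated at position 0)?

The position after 0 is 1; ¬door U F ¬heat is true there.

Satisfied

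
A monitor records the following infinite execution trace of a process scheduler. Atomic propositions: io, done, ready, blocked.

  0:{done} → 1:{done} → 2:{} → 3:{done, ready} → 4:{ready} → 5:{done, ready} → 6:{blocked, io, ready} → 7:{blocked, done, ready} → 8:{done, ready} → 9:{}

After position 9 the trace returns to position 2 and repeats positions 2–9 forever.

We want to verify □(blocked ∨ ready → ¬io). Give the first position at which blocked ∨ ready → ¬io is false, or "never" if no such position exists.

6

Check blocked ∨ ready → ¬io at each position in order: 0 ✓, 1 ✓, 2 ✓, 3 ✓, 4 ✓, 5 ✓.
At position 6 the labels are {blocked, io, ready}, so blocked ∨ ready → ¬io is false there. This is the first violation.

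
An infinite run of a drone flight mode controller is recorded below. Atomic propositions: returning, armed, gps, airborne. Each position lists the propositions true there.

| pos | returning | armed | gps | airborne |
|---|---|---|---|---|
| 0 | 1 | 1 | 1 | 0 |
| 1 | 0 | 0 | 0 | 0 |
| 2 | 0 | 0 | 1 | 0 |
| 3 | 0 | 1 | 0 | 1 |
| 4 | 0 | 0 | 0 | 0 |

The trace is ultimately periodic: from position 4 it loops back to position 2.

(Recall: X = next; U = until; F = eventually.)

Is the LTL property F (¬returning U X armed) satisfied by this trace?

Holds

¬returning U X armed holds at position 1, which is reachable from 0, so F (¬returning U X armed) holds.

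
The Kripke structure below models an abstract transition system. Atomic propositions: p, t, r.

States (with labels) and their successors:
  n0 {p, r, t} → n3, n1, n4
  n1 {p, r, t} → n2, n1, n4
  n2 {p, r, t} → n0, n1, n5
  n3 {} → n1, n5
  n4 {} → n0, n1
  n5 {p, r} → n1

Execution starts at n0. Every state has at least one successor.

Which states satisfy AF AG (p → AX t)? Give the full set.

States satisfying AG (p → AX t): ∅.
States satisfying AF AG (p → AX t): ∅.

none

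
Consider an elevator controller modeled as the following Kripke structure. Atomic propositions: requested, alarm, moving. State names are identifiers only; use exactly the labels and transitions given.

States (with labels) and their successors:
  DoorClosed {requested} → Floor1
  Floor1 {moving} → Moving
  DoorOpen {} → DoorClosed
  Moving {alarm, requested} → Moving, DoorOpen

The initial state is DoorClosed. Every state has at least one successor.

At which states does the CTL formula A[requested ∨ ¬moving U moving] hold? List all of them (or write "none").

States satisfying requested ∨ ¬moving: {DoorClosed, DoorOpen, Moving}.
States satisfying moving: {Floor1}.
States satisfying A[requested ∨ ¬moving U moving]: {DoorClosed, Floor1, DoorOpen}.

{DoorClosed, Floor1, DoorOpen}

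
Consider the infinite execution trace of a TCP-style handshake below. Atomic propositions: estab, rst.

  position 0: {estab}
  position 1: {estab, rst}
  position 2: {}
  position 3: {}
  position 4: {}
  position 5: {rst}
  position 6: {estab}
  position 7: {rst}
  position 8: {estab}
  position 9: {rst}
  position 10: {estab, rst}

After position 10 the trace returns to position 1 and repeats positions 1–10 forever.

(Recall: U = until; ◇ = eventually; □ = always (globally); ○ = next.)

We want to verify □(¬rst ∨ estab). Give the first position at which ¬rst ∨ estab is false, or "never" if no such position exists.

5

Check ¬rst ∨ estab at each position in order: 0 ✓, 1 ✓, 2 ✓, 3 ✓, 4 ✓.
At position 5 the labels are {rst}, so ¬rst ∨ estab is false there. This is the first violation.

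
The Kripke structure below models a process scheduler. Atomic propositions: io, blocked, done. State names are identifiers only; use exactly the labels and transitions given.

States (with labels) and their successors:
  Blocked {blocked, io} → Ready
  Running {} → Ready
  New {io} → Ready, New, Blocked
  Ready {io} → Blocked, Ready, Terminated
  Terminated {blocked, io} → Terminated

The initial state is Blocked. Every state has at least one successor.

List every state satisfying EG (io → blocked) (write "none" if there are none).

States satisfying io → blocked: {Blocked, Running, Terminated}.
States satisfying EG (io → blocked): {Terminated}.

{Terminated}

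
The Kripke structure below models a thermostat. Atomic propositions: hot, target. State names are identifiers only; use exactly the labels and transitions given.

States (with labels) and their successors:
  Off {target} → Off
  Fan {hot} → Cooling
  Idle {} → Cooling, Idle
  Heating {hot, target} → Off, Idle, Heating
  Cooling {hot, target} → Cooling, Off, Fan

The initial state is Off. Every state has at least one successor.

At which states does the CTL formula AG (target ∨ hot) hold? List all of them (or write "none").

States satisfying target ∨ hot: {Off, Fan, Heating, Cooling}.
States satisfying AG (target ∨ hot): {Off, Fan, Cooling}.

{Off, Fan, Cooling}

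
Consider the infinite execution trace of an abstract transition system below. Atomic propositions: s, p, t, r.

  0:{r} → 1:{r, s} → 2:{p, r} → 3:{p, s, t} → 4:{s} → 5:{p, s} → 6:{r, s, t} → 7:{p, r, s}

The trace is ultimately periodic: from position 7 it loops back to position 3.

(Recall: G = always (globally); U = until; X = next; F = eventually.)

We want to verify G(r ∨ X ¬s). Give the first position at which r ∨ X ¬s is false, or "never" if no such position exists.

3

Check r ∨ X ¬s at each position in order: 0 ✓, 1 ✓, 2 ✓.
At position 3 the labels are {p, s, t} and the next position 4 has {s}, so r ∨ X ¬s is false there. This is the first violation.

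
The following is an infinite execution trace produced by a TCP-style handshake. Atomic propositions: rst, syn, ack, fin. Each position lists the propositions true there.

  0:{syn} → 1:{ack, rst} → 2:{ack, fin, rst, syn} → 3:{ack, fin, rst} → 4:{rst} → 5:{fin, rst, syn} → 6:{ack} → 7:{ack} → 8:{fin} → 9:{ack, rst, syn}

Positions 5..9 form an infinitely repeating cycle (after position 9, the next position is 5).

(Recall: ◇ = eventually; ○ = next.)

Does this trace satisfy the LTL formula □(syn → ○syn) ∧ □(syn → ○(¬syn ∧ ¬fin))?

syn → ○syn must hold at every position from 0 onward. It fails at position 0, so □(syn → ○syn) is false.
Positions where syn holds: 0, 2, 5, 9.
Check ○syn at each: 0→fails, 2→fails, 5→fails, 9→ok.
syn → ○(¬syn ∧ ¬fin) must hold at every position from 0 onward. It fails at position 2, so □(syn → ○(¬syn ∧ ¬fin)) is false.
Positions where syn holds: 0, 2, 5, 9.
Check ○(¬syn ∧ ¬fin) at each: 0→ok, 2→fails, 5→ok, 9→fails.
At position 0: □(syn → ○syn) is false; □(syn → ○(¬syn ∧ ¬fin)) is false; so □(syn → ○syn) ∧ □(syn → ○(¬syn ∧ ¬fin)) is false.

Violated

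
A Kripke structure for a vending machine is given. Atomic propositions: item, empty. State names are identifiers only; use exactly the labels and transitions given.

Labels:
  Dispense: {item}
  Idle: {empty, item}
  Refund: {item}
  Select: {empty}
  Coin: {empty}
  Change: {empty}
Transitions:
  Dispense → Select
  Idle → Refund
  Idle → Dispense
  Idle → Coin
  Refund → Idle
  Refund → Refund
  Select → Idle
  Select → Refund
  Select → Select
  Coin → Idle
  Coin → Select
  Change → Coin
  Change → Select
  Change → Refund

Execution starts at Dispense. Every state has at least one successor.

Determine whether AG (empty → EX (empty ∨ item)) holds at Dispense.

States satisfying empty → EX (empty ∨ item): {Dispense, Idle, Refund, Select, Coin, Change}.
States satisfying AG (empty → EX (empty ∨ item)): {Dispense, Idle, Refund, Select, Coin, Change}.
Every state reachable from Dispense satisfies empty → EX (empty ∨ item).
Dispense ∈ Sat(AG (empty → EX (empty ∨ item))).

Yes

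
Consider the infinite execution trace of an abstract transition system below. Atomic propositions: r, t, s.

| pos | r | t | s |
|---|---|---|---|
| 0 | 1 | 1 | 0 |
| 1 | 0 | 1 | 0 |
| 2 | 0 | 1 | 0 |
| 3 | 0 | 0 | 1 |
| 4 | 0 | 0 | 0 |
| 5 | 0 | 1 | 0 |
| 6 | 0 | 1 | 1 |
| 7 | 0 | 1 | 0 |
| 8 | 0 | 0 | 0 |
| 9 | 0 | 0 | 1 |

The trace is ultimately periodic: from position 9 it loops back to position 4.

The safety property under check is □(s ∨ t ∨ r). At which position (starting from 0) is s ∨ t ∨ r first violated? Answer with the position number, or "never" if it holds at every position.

Check s ∨ t ∨ r at each position in order: 0 ✓, 1 ✓, 2 ✓, 3 ✓.
At position 4 the labels are {}, so s ∨ t ∨ r is false there. This is the first violation.

4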